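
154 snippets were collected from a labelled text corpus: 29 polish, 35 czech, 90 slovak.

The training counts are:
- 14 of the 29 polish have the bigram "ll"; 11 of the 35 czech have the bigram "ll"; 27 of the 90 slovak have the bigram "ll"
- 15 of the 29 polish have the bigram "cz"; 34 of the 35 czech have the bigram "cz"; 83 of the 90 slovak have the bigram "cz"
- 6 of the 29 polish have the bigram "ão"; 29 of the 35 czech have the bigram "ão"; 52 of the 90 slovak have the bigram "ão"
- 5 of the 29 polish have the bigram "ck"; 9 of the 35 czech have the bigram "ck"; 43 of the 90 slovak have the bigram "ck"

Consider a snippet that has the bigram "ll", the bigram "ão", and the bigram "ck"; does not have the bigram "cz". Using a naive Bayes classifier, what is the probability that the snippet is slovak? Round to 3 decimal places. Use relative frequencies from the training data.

polish: (29/154) × (14/29) × (14/29) × (6/29) × (5/29) ≈ 0.00156553
czech: (35/154) × (11/35) × (1/35) × (29/35) × (9/35) ≈ 0.000434819
slovak: (90/154) × (27/90) × (7/90) × (52/90) × (43/90) ≈ 0.00376431
P(slovak | x) = 0.00376431 / 0.005764659 ≈ 0.653

0.653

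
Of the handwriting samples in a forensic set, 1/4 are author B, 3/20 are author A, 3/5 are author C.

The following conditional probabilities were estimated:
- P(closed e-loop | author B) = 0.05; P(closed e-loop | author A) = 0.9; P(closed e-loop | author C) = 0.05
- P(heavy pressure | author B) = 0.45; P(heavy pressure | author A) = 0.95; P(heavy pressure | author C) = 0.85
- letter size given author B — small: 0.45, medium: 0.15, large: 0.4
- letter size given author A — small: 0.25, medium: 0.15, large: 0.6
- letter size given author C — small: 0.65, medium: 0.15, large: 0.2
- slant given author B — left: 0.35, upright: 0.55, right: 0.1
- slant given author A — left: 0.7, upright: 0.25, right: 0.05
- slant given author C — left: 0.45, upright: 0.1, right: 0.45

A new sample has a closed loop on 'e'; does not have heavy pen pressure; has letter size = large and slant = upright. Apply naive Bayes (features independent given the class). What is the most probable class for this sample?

author B

author B: 0.25 × 0.05 × (1−0.45) × 0.4 × 0.55 = 0.0015125
author A: 0.15 × 0.9 × (1−0.95) × 0.6 × 0.25 = 0.0010125
author C: 0.6 × 0.05 × (1−0.85) × 0.2 × 0.1 = 0.00009
Highest score → author B.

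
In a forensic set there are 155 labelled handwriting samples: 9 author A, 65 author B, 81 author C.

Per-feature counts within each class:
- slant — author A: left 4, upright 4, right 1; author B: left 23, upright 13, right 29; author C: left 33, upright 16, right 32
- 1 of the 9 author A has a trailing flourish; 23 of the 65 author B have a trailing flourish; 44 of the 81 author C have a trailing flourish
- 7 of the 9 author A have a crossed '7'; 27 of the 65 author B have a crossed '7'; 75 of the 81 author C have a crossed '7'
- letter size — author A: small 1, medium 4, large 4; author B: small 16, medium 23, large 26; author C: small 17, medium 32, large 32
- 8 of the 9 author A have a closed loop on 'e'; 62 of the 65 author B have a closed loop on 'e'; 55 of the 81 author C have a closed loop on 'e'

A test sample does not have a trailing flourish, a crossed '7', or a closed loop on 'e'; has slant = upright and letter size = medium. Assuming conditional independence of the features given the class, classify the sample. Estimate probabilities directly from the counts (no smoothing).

author A: (9/155) × (4/9) × (8/9) × (2/9) × (4/9) × (1/9) ≈ 0.000251732
author B: (65/155) × (13/65) × (42/65) × (38/65) × (23/65) × (3/65) ≈ 0.000517416
author C: (81/155) × (16/81) × (37/81) × (6/81) × (32/81) × (26/81) ≈ 0.000442919
Highest score → author B.

author B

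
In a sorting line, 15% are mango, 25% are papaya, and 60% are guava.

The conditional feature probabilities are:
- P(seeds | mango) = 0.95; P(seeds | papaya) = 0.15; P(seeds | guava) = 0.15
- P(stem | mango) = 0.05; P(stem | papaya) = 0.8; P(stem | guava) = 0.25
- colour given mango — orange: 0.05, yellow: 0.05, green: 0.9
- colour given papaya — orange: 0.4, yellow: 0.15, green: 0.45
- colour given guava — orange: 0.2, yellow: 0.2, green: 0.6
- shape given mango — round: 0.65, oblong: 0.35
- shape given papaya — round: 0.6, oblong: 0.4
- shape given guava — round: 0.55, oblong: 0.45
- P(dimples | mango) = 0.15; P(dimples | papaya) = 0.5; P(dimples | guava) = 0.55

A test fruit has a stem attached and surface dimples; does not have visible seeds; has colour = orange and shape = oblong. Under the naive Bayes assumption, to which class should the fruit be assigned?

papaya

mango: 0.15 × (1−0.95) × 0.05 × 0.05 × 0.35 × 0.15 = 0.000000984375
papaya: 0.25 × (1−0.15) × 0.8 × 0.4 × 0.4 × 0.5 = 0.0136
guava: 0.6 × (1−0.15) × 0.25 × 0.2 × 0.45 × 0.55 = 0.00631125
Highest score → papaya.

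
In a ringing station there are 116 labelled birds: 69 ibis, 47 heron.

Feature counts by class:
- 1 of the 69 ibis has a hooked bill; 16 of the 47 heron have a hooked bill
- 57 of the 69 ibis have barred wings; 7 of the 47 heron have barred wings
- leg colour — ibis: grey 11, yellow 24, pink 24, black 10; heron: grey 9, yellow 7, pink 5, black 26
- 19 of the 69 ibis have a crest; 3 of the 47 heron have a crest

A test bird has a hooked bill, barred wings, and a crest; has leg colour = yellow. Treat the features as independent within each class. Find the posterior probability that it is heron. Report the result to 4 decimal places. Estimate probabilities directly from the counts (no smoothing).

ibis: (69/116) × (1/69) × (57/69) × (24/69) × (19/69) ≈ 0.000682079
heron: (47/116) × (16/47) × (7/47) × (7/47) × (3/47) ≈ 0.000195293
P(heron | x) = 0.000195293 / 0.000877372 ≈ 0.2226

0.2226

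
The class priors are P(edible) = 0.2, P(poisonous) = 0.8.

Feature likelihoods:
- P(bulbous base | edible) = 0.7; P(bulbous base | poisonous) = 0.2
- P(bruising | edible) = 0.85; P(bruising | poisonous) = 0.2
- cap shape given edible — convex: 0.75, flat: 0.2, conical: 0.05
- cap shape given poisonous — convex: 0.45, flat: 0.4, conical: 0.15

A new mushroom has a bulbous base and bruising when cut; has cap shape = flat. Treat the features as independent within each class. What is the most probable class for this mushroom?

edible

edible: 0.2 × 0.7 × 0.85 × 0.2 = 0.0238
poisonous: 0.8 × 0.2 × 0.2 × 0.4 = 0.0128
Highest score → edible.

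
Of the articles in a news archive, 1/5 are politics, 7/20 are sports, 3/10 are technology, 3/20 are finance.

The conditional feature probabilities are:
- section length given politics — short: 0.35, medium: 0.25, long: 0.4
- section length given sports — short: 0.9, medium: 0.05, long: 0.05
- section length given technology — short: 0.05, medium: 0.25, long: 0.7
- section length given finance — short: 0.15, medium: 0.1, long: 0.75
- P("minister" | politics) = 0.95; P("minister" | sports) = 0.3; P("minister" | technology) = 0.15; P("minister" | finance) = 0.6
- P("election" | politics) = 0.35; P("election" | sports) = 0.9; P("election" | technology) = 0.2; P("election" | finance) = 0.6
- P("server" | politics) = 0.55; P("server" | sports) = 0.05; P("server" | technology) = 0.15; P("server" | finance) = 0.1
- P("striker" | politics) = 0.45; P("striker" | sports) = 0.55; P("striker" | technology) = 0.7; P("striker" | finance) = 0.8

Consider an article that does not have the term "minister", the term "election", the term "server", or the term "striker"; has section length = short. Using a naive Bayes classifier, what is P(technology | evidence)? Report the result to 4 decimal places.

politics: 0.2 × 0.35 × (1−0.95) × (1−0.35) × (1−0.55) × (1−0.45) = 0.0005630625
sports: 0.35 × 0.9 × (1−0.3) × (1−0.9) × (1−0.05) × (1−0.55) = 0.009426375
technology: 0.3 × 0.05 × (1−0.15) × (1−0.2) × (1−0.15) × (1−0.7) = 0.002601
finance: 0.15 × 0.15 × (1−0.6) × (1−0.6) × (1−0.1) × (1−0.8) = 0.000648
P(technology | x) = 0.002601 / 0.0132384375 ≈ 0.1965

0.1965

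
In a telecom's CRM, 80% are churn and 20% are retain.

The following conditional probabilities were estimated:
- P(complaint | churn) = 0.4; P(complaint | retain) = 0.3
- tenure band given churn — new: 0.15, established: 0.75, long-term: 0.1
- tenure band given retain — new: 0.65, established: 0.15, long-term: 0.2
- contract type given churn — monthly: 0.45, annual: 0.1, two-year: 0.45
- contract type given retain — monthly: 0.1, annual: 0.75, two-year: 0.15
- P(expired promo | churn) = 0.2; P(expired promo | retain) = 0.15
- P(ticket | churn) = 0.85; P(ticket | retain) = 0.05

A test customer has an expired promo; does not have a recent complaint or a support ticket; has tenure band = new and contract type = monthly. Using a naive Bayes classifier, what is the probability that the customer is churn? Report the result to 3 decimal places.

0.428

churn: 0.8 × (1−0.4) × 0.15 × 0.45 × 0.2 × (1−0.85) = 0.000972
retain: 0.2 × (1−0.3) × 0.65 × 0.1 × 0.15 × (1−0.05) = 0.00129675
P(churn | x) = 0.000972 / 0.00226875 ≈ 0.428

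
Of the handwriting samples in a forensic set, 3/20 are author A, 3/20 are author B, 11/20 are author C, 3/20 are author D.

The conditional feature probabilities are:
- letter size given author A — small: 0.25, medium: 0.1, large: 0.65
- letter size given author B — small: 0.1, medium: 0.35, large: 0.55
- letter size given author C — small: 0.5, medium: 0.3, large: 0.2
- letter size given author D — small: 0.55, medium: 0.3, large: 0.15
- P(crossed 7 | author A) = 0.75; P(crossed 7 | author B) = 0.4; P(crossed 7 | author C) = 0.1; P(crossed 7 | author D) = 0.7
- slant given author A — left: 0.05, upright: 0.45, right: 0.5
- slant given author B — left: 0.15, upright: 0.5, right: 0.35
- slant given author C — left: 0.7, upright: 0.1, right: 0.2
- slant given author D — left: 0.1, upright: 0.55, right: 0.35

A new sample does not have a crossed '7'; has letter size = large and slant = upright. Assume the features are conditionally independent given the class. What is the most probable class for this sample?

author A: 0.15 × 0.65 × (1−0.75) × 0.45 = 0.01096875
author B: 0.15 × 0.55 × (1−0.4) × 0.5 = 0.02475
author C: 0.55 × 0.2 × (1−0.1) × 0.1 = 0.0099
author D: 0.15 × 0.15 × (1−0.7) × 0.55 = 0.0037125
Highest score → author B.

author B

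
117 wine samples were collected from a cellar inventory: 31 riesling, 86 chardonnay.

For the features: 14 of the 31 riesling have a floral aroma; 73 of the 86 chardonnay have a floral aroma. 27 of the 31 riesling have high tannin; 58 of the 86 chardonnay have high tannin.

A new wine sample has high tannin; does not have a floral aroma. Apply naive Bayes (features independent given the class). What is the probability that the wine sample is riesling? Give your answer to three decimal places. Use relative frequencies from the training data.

0.628

riesling: (31/117) × (17/31) × (27/31) ≈ 0.126551
chardonnay: (86/117) × (13/86) × (58/86) ≈ 0.0749354
P(riesling | x) = 0.126551 / 0.2014864 ≈ 0.628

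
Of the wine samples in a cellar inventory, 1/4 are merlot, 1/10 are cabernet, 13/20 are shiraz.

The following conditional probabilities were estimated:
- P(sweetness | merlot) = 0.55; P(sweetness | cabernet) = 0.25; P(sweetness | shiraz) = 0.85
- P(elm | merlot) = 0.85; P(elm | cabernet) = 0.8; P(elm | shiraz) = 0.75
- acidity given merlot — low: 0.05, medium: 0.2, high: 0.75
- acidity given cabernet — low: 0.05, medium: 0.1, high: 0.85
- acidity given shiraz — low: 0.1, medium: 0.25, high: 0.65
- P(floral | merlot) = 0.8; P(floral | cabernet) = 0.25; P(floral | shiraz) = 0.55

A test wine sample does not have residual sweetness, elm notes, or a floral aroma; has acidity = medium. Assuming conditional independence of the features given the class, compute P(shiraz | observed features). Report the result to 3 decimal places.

merlot: 0.25 × (1−0.55) × (1−0.85) × 0.2 × (1−0.8) = 0.000675
cabernet: 0.1 × (1−0.25) × (1−0.8) × 0.1 × (1−0.25) = 0.001125
shiraz: 0.65 × (1−0.85) × (1−0.75) × 0.25 × (1−0.55) = 0.0027421875
P(shiraz | x) = 0.0027421875 / 0.0045421875 ≈ 0.604

0.604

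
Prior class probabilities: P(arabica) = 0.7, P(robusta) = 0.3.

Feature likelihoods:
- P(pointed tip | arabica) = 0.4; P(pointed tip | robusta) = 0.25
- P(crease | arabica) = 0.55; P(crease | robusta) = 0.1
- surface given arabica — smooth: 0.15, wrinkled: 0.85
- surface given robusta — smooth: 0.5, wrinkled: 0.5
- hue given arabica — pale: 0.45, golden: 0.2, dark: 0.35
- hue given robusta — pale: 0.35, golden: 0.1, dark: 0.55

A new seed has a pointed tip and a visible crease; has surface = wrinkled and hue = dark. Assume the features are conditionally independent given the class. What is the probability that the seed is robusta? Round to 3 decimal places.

0.043

arabica: 0.7 × 0.4 × 0.55 × 0.85 × 0.35 = 0.045815
robusta: 0.3 × 0.25 × 0.1 × 0.5 × 0.55 = 0.0020625
P(robusta | x) = 0.0020625 / 0.0478775 ≈ 0.043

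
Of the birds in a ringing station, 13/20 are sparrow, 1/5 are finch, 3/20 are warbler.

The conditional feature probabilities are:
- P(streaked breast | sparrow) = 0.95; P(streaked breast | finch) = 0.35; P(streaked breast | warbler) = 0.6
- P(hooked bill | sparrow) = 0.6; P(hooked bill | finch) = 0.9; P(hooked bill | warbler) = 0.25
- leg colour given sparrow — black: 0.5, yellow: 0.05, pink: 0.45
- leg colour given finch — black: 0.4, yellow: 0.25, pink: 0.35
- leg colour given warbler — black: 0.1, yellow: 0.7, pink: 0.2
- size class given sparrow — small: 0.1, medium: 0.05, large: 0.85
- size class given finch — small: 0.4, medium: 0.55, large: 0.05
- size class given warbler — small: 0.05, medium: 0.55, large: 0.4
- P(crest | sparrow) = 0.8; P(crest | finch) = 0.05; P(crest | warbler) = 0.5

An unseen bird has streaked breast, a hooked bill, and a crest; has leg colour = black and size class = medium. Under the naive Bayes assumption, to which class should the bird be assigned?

sparrow: 0.65 × 0.95 × 0.6 × 0.5 × 0.05 × 0.8 = 0.00741
finch: 0.2 × 0.35 × 0.9 × 0.4 × 0.55 × 0.05 = 0.000693
warbler: 0.15 × 0.6 × 0.25 × 0.1 × 0.55 × 0.5 = 0.00061875
Highest score → sparrow.

sparrow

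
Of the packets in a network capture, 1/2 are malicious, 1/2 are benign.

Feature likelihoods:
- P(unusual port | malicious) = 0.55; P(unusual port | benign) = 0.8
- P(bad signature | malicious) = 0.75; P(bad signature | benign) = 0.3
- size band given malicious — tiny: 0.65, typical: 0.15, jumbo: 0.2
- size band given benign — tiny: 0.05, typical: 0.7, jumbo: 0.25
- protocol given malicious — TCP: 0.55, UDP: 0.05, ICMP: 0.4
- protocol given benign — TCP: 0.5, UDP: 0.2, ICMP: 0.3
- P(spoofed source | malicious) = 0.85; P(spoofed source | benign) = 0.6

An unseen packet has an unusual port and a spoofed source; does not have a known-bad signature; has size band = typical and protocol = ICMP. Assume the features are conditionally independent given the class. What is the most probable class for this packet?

benign

malicious: 0.5 × 0.55 × (1−0.75) × 0.15 × 0.4 × 0.85 = 0.00350625
benign: 0.5 × 0.8 × (1−0.3) × 0.7 × 0.3 × 0.6 = 0.03528
Highest score → benign.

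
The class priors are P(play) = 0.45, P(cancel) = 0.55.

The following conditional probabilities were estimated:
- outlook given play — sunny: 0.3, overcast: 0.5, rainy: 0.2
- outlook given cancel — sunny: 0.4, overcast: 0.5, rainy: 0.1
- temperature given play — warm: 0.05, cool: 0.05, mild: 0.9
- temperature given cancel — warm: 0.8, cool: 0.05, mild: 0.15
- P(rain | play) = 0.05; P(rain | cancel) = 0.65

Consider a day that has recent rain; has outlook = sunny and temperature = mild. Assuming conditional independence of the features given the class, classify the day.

cancel

play: 0.45 × 0.3 × 0.9 × 0.05 = 0.006075
cancel: 0.55 × 0.4 × 0.15 × 0.65 = 0.02145
Highest score → cancel.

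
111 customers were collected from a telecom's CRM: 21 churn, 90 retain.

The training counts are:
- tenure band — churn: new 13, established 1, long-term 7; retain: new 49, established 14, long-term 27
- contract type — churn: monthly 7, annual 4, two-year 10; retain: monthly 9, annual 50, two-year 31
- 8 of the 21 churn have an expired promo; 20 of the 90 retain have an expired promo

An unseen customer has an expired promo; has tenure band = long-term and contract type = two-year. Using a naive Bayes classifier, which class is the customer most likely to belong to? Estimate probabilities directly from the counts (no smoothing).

churn: (21/111) × (7/21) × (10/21) × (8/21) ≈ 0.01144
retain: (90/111) × (27/90) × (31/90) × (20/90) ≈ 0.0186186
Highest score → retain.

retain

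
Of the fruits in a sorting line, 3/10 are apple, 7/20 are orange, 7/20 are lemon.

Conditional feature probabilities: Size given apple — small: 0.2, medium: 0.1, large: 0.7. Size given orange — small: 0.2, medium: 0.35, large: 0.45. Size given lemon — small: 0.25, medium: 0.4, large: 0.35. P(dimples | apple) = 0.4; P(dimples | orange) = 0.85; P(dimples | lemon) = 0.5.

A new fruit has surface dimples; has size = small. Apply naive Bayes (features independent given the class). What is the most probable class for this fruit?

apple: 0.3 × 0.2 × 0.4 = 0.024
orange: 0.35 × 0.2 × 0.85 = 0.0595
lemon: 0.35 × 0.25 × 0.5 = 0.04375
Highest score → orange.

orange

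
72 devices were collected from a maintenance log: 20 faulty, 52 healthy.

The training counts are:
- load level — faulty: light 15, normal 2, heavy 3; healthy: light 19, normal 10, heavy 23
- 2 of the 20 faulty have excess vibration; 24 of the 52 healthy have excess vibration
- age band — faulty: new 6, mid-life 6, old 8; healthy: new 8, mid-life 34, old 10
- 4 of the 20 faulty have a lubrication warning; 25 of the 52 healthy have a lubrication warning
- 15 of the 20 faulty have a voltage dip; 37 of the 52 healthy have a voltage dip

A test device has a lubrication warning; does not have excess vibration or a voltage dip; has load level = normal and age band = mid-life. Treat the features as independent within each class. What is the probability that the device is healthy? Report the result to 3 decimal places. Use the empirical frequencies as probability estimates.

0.948

faulty: (20/72) × (2/20) × (18/20) × (6/20) × (4/20) × (5/20) = 0.000375
healthy: (52/72) × (10/52) × (28/52) × (34/52) × (25/52) × (15/52) ≈ 0.00678145
P(healthy | x) = 0.00678145 / 0.00715645 ≈ 0.948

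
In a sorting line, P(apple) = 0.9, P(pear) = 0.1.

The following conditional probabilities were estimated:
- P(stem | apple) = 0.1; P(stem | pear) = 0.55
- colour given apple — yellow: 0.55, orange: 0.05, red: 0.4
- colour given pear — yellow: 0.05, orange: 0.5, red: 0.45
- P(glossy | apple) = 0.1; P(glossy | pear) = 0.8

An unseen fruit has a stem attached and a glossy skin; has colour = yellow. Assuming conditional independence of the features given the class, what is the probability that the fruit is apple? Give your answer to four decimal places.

apple: 0.9 × 0.1 × 0.55 × 0.1 = 0.00495
pear: 0.1 × 0.55 × 0.05 × 0.8 = 0.0022
P(apple | x) = 0.00495 / 0.00715 ≈ 0.6923

0.6923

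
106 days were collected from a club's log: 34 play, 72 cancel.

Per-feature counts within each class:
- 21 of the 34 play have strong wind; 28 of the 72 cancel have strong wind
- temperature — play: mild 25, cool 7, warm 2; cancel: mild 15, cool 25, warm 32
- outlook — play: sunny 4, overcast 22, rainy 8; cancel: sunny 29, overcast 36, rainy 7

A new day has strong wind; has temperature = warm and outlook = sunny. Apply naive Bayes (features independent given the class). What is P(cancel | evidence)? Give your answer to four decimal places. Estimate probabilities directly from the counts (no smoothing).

0.9718

play: (34/106) × (21/34) × (2/34) × (4/34) ≈ 0.00137103
cancel: (72/106) × (28/72) × (32/72) × (29/72) ≈ 0.0472863
P(cancel | x) = 0.0472863 / 0.04865733 ≈ 0.9718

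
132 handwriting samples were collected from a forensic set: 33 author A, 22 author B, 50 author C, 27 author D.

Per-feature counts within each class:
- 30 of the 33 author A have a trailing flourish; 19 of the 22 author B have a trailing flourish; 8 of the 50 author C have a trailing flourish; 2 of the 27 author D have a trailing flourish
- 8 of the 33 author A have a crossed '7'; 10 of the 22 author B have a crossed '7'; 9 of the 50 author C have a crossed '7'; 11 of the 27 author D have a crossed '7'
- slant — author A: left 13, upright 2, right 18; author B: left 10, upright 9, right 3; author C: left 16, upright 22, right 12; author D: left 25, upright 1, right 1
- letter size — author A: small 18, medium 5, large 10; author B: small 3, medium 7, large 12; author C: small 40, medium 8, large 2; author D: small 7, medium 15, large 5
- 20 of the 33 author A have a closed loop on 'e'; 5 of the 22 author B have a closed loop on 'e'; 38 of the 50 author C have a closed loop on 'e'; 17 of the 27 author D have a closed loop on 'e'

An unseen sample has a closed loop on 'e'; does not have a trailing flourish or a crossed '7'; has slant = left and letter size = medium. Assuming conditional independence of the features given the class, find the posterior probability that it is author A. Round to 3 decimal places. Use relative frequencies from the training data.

author A: (33/132) × (3/33) × (25/33) × (13/33) × (5/33) × (20/33) ≈ 0.000622838
author B: (22/132) × (3/22) × (12/22) × (10/22) × (7/22) × (5/22) ≈ 0.00040748
author C: (50/132) × (42/50) × (41/50) × (16/50) × (8/50) × (38/50) ≈ 0.0101525
author D: (27/132) × (25/27) × (16/27) × (25/27) × (15/27) × (17/27) ≈ 0.0363506
P(author A | x) = 0.000622838 / 0.047533418 ≈ 0.013

0.013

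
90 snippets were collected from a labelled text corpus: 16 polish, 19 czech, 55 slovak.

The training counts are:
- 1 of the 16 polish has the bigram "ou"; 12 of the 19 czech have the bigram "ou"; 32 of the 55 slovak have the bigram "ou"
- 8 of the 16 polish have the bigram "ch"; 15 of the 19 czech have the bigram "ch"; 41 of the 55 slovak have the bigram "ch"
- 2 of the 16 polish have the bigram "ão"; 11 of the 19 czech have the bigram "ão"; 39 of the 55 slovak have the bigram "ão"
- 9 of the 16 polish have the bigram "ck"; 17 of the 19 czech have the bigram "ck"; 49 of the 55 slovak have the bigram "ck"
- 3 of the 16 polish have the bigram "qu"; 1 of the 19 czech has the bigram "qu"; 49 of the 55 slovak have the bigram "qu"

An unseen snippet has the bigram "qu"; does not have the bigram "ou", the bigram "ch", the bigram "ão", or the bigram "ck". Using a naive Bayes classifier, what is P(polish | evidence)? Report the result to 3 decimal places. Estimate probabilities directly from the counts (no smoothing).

0.761

polish: (16/90) × (15/16) × (8/16) × (14/16) × (7/16) × (3/16) = 0.0059814453125
czech: (19/90) × (7/19) × (4/19) × (8/19) × (2/19) × (1/19) ≈ 0.0000381963
slovak: (55/90) × (23/55) × (14/55) × (16/55) × (6/55) × (49/55) ≈ 0.0018392
P(polish | x) = 0.0059814453125 / 0.0078588416125 ≈ 0.761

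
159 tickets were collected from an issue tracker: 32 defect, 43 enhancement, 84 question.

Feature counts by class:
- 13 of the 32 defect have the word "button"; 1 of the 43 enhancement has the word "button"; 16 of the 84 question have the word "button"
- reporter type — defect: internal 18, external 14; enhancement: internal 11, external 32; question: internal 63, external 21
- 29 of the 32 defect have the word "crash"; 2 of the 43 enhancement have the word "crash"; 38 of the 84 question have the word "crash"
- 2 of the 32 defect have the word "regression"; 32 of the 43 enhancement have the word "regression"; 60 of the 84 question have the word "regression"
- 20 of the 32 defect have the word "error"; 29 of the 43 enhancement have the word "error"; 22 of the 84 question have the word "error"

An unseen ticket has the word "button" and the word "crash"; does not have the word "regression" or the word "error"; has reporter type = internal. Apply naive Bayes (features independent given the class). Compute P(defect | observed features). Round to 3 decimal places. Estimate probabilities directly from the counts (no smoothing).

defect: (32/159) × (13/32) × (18/32) × (29/32) × (30/32) × (12/32) ≈ 0.0146528
enhancement: (43/159) × (1/43) × (11/43) × (2/43) × (11/43) × (14/43) ≈ 0.00000623265
question: (84/159) × (16/84) × (63/84) × (38/84) × (24/84) × (62/84) ≈ 0.0072
P(defect | x) = 0.0146528 / 0.02185903265 ≈ 0.670

0.670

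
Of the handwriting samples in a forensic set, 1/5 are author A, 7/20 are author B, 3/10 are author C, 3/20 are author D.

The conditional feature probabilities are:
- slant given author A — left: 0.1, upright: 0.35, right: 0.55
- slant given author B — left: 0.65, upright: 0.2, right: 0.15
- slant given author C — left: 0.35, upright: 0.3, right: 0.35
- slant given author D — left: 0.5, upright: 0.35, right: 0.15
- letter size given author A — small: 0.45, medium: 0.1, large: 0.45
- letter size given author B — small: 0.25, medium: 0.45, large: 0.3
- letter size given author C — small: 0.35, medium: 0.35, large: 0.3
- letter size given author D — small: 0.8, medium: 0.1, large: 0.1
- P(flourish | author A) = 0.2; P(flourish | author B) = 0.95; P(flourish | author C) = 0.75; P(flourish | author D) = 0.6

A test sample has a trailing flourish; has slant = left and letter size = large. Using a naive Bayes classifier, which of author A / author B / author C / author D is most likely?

author B

author A: 0.2 × 0.1 × 0.45 × 0.2 = 0.0018
author B: 0.35 × 0.65 × 0.3 × 0.95 = 0.0648375
author C: 0.3 × 0.35 × 0.3 × 0.75 = 0.023625
author D: 0.15 × 0.5 × 0.1 × 0.6 = 0.0045
Highest score → author B.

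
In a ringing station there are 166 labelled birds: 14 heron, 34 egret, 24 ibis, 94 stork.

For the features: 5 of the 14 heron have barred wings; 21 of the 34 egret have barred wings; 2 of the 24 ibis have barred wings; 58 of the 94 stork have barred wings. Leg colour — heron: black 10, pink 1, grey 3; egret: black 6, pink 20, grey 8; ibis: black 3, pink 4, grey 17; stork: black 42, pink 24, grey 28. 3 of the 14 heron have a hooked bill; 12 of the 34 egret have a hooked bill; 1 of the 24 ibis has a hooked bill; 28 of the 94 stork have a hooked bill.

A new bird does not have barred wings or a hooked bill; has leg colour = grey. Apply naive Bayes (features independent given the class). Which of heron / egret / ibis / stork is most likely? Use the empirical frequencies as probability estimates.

heron: (14/166) × (9/14) × (3/14) × (11/14) ≈ 0.00912835
egret: (34/166) × (13/34) × (8/34) × (22/34) ≈ 0.0119231
ibis: (24/166) × (22/24) × (17/24) × (23/24) ≈ 0.089964
stork: (94/166) × (36/94) × (28/94) × (66/94) ≈ 0.0453566
Highest score → ibis.

ibis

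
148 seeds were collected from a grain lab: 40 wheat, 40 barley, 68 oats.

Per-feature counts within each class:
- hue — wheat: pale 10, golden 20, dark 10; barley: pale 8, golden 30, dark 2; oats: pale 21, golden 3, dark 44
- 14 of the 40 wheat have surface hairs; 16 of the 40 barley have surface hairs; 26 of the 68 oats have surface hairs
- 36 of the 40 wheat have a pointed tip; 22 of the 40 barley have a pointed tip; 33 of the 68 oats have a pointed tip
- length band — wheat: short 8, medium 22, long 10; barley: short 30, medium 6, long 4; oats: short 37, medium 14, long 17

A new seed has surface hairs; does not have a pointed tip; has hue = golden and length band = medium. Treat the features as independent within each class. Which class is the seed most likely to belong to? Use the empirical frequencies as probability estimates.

barley

wheat: (40/148) × (20/40) × (14/40) × (4/40) × (22/40) ≈ 0.00260135
barley: (40/148) × (30/40) × (16/40) × (18/40) × (6/40) ≈ 0.00547297
oats: (68/148) × (3/68) × (26/68) × (35/68) × (14/68) ≈ 0.000821301
Highest score → barley.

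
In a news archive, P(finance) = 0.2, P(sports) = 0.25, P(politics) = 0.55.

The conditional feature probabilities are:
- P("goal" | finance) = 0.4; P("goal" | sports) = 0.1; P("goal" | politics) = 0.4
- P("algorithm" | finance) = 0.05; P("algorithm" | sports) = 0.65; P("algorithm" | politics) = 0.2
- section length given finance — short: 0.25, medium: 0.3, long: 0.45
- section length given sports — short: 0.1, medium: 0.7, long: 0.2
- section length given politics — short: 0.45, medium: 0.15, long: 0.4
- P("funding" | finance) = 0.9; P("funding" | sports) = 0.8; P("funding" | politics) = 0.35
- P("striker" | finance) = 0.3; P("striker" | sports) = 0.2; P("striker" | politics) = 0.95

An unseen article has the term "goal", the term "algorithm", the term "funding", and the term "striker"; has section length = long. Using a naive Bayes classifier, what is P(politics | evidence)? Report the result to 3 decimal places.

finance: 0.2 × 0.4 × 0.05 × 0.45 × 0.9 × 0.3 = 0.000486
sports: 0.25 × 0.1 × 0.65 × 0.2 × 0.8 × 0.2 = 0.00052
politics: 0.55 × 0.4 × 0.2 × 0.4 × 0.35 × 0.95 = 0.005852
P(politics | x) = 0.005852 / 0.006858 ≈ 0.853

0.853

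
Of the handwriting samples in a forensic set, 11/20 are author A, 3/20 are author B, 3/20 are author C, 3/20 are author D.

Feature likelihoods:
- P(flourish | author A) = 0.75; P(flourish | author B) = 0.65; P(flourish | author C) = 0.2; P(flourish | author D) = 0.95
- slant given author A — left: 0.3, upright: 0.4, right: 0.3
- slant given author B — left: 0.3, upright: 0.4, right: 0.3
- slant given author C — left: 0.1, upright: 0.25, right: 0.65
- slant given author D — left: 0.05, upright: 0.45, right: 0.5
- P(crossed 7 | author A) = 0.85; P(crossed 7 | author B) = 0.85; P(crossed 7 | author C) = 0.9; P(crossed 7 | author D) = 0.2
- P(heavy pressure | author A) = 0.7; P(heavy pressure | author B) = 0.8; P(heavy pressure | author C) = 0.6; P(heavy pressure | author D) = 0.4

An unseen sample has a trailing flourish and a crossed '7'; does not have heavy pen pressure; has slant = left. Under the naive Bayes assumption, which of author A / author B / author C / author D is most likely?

author A

author A: 0.55 × 0.75 × 0.3 × 0.85 × (1−0.7) = 0.03155625
author B: 0.15 × 0.65 × 0.3 × 0.85 × (1−0.8) = 0.0049725
author C: 0.15 × 0.2 × 0.1 × 0.9 × (1−0.6) = 0.00108
author D: 0.15 × 0.95 × 0.05 × 0.2 × (1−0.4) = 0.000855
Highest score → author A.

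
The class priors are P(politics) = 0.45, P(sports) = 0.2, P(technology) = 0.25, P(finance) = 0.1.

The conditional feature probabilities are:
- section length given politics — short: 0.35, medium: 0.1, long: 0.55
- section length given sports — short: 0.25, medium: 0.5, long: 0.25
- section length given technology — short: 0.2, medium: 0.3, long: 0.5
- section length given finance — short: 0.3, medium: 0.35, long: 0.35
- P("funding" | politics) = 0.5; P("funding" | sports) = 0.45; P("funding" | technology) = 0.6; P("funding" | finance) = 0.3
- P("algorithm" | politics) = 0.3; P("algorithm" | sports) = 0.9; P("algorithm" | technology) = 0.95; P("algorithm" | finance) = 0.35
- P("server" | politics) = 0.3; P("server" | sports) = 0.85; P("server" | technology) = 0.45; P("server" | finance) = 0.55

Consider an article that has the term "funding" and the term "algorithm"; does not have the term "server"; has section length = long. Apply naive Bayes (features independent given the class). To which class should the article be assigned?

politics: 0.45 × 0.55 × 0.5 × 0.3 × (1−0.3) = 0.0259875
sports: 0.2 × 0.25 × 0.45 × 0.9 × (1−0.85) = 0.0030375
technology: 0.25 × 0.5 × 0.6 × 0.95 × (1−0.45) = 0.0391875
finance: 0.1 × 0.35 × 0.3 × 0.35 × (1−0.55) = 0.00165375
Highest score → technology.

technology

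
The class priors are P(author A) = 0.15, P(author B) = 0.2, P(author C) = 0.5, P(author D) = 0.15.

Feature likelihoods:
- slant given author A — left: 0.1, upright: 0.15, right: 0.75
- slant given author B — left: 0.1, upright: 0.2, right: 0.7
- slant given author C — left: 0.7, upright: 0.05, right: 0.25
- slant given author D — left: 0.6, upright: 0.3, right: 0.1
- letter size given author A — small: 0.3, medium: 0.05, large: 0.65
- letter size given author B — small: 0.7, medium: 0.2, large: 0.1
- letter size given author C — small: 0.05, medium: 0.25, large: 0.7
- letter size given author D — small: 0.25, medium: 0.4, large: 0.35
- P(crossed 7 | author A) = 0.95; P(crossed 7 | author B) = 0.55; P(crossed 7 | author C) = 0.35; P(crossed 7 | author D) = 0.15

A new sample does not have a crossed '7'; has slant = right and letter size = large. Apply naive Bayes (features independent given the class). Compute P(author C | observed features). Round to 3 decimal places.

author A: 0.15 × 0.75 × 0.65 × (1−0.95) = 0.00365625
author B: 0.2 × 0.7 × 0.1 × (1−0.55) = 0.0063
author C: 0.5 × 0.25 × 0.7 × (1−0.35) = 0.056875
author D: 0.15 × 0.1 × 0.35 × (1−0.15) = 0.0044625
P(author C | x) = 0.056875 / 0.07129375 ≈ 0.798

0.798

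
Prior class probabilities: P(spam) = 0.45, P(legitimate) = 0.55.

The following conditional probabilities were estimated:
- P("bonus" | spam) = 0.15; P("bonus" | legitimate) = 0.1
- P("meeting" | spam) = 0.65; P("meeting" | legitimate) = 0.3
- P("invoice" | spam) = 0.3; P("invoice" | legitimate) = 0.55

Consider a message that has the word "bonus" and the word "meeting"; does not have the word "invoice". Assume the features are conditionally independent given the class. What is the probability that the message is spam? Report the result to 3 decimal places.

0.805

spam: 0.45 × 0.15 × 0.65 × (1−0.3) = 0.0307125
legitimate: 0.55 × 0.1 × 0.3 × (1−0.55) = 0.007425
P(spam | x) = 0.0307125 / 0.0381375 ≈ 0.805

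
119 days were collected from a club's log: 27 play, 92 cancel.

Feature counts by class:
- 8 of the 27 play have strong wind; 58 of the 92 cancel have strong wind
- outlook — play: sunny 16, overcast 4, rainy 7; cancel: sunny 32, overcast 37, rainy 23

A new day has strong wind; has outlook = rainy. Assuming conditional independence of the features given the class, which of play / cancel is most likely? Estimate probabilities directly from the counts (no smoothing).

play: (27/119) × (8/27) × (7/27) ≈ 0.0174292
cancel: (92/119) × (58/92) × (23/92) ≈ 0.121849
Highest score → cancel.

cancel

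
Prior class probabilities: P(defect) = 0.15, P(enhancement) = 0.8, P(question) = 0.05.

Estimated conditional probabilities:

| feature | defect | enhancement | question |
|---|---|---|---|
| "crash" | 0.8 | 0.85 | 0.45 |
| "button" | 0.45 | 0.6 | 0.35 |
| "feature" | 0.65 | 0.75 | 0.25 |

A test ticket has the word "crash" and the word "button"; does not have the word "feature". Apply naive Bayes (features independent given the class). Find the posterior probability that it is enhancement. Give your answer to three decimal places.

0.804

defect: 0.15 × 0.8 × 0.45 × (1−0.65) = 0.0189
enhancement: 0.8 × 0.85 × 0.6 × (1−0.75) = 0.102
question: 0.05 × 0.45 × 0.35 × (1−0.25) = 0.00590625
P(enhancement | x) = 0.102 / 0.12680625 ≈ 0.804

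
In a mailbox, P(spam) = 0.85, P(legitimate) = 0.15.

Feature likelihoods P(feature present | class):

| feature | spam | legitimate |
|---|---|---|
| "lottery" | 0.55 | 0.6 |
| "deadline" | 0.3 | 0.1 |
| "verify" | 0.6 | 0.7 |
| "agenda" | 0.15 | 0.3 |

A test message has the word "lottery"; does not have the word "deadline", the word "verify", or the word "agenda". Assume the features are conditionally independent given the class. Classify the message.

spam

spam: 0.85 × 0.55 × (1−0.3) × (1−0.6) × (1−0.15) = 0.111265
legitimate: 0.15 × 0.6 × (1−0.1) × (1−0.7) × (1−0.3) = 0.01701
Highest score → spam.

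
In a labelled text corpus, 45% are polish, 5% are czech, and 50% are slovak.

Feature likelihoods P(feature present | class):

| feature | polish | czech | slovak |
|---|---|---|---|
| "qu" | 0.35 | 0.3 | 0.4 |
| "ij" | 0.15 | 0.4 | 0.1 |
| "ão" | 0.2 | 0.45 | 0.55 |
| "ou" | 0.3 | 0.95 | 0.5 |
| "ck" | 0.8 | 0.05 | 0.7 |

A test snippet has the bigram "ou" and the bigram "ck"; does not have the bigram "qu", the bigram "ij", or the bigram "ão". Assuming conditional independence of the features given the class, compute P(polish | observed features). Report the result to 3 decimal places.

polish: 0.45 × (1−0.35) × (1−0.15) × (1−0.2) × 0.3 × 0.8 = 0.047736
czech: 0.05 × (1−0.3) × (1−0.4) × (1−0.45) × 0.95 × 0.05 = 0.000548625
slovak: 0.5 × (1−0.4) × (1−0.1) × (1−0.55) × 0.5 × 0.7 = 0.042525
P(polish | x) = 0.047736 / 0.090809625 ≈ 0.526

0.526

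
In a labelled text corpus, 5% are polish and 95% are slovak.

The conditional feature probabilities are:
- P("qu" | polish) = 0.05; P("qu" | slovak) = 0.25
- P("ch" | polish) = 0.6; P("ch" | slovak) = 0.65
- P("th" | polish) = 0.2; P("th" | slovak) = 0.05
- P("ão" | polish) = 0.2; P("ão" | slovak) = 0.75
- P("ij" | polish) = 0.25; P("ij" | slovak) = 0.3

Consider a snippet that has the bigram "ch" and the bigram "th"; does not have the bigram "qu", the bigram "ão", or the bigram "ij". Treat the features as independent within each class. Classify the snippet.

slovak

polish: 0.05 × (1−0.05) × 0.6 × 0.2 × (1−0.2) × (1−0.25) = 0.00342
slovak: 0.95 × (1−0.25) × 0.65 × 0.05 × (1−0.75) × (1−0.3) = 0.00405234375
Highest score → slovak.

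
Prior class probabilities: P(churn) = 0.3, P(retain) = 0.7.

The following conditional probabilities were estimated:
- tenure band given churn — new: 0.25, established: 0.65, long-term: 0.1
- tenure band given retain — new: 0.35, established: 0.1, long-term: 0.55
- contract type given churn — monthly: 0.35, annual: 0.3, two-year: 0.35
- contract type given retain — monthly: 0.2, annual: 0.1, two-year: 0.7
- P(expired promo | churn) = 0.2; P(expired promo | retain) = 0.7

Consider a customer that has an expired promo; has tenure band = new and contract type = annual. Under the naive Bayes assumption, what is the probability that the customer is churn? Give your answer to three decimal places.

churn: 0.3 × 0.25 × 0.3 × 0.2 = 0.0045
retain: 0.7 × 0.35 × 0.1 × 0.7 = 0.01715
P(churn | x) = 0.0045 / 0.02165 ≈ 0.208

0.208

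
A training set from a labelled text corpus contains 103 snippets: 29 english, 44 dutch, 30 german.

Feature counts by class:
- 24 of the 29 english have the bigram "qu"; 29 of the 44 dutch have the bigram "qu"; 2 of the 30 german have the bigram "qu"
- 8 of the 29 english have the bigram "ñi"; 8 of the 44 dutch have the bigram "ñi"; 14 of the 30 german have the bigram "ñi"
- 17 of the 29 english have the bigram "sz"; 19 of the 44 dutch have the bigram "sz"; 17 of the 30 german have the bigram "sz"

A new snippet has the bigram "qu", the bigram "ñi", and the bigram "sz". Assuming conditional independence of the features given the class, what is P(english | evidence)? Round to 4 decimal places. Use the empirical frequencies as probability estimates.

english: (29/103) × (24/29) × (8/29) × (17/29) ≈ 0.0376805
dutch: (44/103) × (29/44) × (8/44) × (19/44) ≈ 0.0221054
german: (30/103) × (2/30) × (14/30) × (17/30) ≈ 0.00513484
P(english | x) = 0.0376805 / 0.06492074 ≈ 0.5804

0.5804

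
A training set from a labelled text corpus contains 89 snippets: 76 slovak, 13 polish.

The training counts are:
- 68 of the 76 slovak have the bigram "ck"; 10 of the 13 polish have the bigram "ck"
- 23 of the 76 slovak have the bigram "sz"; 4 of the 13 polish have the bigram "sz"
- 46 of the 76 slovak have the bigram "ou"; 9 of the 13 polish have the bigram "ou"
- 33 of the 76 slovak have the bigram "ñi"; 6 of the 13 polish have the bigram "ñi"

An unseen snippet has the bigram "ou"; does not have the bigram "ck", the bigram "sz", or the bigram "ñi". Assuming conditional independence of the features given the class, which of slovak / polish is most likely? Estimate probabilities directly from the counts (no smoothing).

slovak: (76/89) × (8/76) × (53/76) × (46/76) × (43/76) ≈ 0.0214665
polish: (13/89) × (3/13) × (9/13) × (9/13) × (7/13) ≈ 0.0086993
Highest score → slovak.

slovak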